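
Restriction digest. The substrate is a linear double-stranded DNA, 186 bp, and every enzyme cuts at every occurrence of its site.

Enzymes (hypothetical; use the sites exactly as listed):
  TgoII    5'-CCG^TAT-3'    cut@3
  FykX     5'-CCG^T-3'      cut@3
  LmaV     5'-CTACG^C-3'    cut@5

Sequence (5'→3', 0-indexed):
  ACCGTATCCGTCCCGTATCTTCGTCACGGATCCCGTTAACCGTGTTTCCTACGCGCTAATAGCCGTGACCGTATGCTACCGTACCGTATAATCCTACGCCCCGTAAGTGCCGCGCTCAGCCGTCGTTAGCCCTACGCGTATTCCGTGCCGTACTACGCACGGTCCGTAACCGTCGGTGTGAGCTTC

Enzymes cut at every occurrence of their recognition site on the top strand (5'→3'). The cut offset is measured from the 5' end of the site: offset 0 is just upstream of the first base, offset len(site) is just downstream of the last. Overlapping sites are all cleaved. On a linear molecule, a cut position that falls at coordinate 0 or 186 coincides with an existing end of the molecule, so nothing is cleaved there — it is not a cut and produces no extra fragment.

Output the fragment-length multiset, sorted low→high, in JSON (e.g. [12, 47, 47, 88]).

[4,5,5,5,5,6,6,6,7,7,9,9,10,11,12,12,14,14,19,20]

Site scan:
  TgoII CCGTAT/3: at [1, 12, 68, 83] ⇒ [4, 15, 71, 86]
  FykX CCGT/3: at [1, 7, 12, 32, 39, 62, 68, 78, 83, 100, 119, 142, 147, 163, 169] ⇒ [4, 10, 15, 35, 42, 65, 71, 81, 86, 103, 122, 145, 150, 166, 172]
  LmaV CTACGC/5: at [48, 93, 131, 152] ⇒ [53, 98, 136, 157]

Pooled cuts: [4, 10, 15, 35, 42, 53, 65, 71, 81, 86, 98, 103, 122, 136, 145, 150, 157, 166, 172]

Fragment lengths:
  [0,4): 4 bp
  [4,10): 6 bp
  [10,15): 5 bp
  [15,35): 20 bp
  [35,42): 7 bp
  [42,53): 11 bp
  [53,65): 12 bp
  [65,71): 6 bp
  [71,81): 10 bp
  [81,86): 5 bp
  [86,98): 12 bp
  [98,103): 5 bp
  [103,122): 19 bp
  [122,136): 14 bp
  [136,145): 9 bp
  [145,150): 5 bp
  [150,157): 7 bp
  [157,166): 9 bp
  [166,172): 6 bp
  [172,186): 14 bp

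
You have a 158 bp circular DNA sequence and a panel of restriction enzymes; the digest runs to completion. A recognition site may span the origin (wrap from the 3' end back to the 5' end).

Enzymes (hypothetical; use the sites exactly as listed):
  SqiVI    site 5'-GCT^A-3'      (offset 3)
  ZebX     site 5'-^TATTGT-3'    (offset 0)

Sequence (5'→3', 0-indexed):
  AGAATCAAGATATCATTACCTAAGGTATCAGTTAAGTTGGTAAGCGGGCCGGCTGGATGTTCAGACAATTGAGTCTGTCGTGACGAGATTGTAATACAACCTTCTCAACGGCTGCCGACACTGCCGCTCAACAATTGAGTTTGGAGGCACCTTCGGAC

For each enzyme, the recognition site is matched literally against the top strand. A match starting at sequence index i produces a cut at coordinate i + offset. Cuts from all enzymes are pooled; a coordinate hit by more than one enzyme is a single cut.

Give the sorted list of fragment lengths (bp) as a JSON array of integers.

[158]

Scan for sites:
  SqiVI (GCTA, off=3): no sites
  ZebX (TATTGT, off=0): no sites

Pooled cuts: ∅

Fragment lengths:
  no cuts → one circular fragment of 158 bp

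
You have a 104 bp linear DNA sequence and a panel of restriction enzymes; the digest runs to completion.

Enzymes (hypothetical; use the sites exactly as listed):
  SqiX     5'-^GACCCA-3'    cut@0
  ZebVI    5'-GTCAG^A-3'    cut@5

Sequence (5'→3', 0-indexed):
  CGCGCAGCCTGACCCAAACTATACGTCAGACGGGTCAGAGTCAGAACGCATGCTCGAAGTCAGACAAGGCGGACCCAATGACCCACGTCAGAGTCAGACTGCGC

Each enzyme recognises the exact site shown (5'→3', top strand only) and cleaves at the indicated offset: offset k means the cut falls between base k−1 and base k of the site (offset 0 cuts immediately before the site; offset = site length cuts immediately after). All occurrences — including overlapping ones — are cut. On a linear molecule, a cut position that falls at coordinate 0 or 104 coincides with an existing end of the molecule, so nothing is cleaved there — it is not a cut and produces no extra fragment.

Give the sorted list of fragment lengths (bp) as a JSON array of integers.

Per-enzyme occurrences:
  SqiX GACCCA/0: at [10, 71, 79] ⇒ [10, 71, 79]
  ZebVI GTCAGA/5: at [24, 33, 39, 58, 86, 92] ⇒ [29, 38, 44, 63, 91, 97]

All cut coordinates (distinct, sorted): [10, 29, 38, 44, 63, 71, 79, 91, 97]

Fragments:
  [0,10): 10 bp
  [10,29): 19 bp
  [29,38): 9 bp
  [38,44): 6 bp
  [44,63): 19 bp
  [63,71): 8 bp
  [71,79): 8 bp
  [79,91): 12 bp
  [91,97): 6 bp
  [97,104): 7 bp

[6,6,7,8,8,9,10,12,19,19]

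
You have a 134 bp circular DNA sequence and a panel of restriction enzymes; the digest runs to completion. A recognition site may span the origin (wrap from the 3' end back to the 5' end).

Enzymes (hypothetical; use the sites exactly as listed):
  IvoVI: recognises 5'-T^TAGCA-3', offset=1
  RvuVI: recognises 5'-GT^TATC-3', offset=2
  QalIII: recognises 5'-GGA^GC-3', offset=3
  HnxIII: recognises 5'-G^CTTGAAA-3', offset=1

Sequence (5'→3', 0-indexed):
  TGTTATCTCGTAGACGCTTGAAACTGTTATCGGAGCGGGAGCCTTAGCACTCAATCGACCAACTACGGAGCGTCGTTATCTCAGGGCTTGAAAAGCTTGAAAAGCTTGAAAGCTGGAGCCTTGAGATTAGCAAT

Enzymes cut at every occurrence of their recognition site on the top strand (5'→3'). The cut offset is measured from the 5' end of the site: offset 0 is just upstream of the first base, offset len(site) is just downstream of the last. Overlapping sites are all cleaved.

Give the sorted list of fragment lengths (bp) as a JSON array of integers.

Per-enzyme occurrences:
  IvoVI (TTAGCA, off=1): starts [43, 126] → cuts [44, 127]
  RvuVI (GTTATC, off=2): starts [1, 25, 74] → cuts [3, 27, 76]
  QalIII (GGAGC, off=3): starts [31, 37, 66, 114] → cuts [34, 40, 69, 117]
  HnxIII (GCTTGAAA, off=1): starts [15, 85, 94, 103] → cuts [16, 86, 95, 104]

Pooled cuts: [3, 16, 27, 34, 40, 44, 69, 76, 86, 95, 104, 117, 127]

Fragment lengths:
  3→16: 13 bp
  16→27: 11 bp
  27→34: 7 bp
  34→40: 6 bp
  40→44: 4 bp
  44→69: 25 bp
  69→76: 7 bp
  76→86: 10 bp
  86→95: 9 bp
  95→104: 9 bp
  104→117: 13 bp
  117→127: 10 bp
  127→3 (wrap): 134-127+3 = 10 bp

[4,6,7,7,9,9,10,10,10,11,13,13,25]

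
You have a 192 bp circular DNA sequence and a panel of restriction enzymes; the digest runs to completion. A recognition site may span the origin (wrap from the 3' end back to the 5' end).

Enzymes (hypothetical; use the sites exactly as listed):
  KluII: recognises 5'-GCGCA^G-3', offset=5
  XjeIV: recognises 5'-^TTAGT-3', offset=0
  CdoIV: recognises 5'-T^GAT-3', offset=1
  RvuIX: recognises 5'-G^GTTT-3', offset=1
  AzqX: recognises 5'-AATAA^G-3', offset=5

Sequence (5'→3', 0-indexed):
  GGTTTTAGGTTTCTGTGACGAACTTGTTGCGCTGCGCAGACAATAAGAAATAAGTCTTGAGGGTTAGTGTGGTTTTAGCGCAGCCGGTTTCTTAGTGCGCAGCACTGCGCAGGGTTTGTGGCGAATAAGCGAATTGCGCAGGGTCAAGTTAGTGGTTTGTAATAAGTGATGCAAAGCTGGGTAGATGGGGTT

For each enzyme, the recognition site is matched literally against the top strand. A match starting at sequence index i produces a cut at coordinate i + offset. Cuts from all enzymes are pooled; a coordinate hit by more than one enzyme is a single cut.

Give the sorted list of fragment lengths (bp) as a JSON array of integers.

[2,2,4,5,6,7,7,8,8,8,10,10,10,11,11,12,15,26,30]

Per-enzyme occurrences:
  KluII (GCGCAG, off=5): starts [33, 77, 96, 106, 135] → cuts [38, 82, 101, 111, 140]
  XjeIV (TTAGT, off=0): starts [63, 91, 148] → cuts [63, 91, 148]
  CdoIV (TGAT, off=1): starts [166] → cuts [167]
  RvuIX (GGTTT, off=1): starts [0, 7, 70, 85, 112, 153] → cuts [1, 8, 71, 86, 113, 154]
  AzqX (AATAAG, off=5): starts [41, 48, 123, 160] → cuts [46, 53, 128, 165]

All cut coordinates (distinct, sorted): [1, 8, 38, 46, 53, 63, 71, 82, 86, 91, 101, 111, 113, 128, 140, 148, 154, 165, 167]

Fragment lengths:
  1→8: 7 bp
  8→38: 30 bp
  38→46: 8 bp
  46→53: 7 bp
  53→63: 10 bp
  63→71: 8 bp
  71→82: 11 bp
  82→86: 4 bp
  86→91: 5 bp
  91→101: 10 bp
  101→111: 10 bp
  111→113: 2 bp
  113→128: 15 bp
  128→140: 12 bp
  140→148: 8 bp
  148→154: 6 bp
  154→165: 11 bp
  165→167: 2 bp
  167→1 (wrap): 192-167+1 = 26 bp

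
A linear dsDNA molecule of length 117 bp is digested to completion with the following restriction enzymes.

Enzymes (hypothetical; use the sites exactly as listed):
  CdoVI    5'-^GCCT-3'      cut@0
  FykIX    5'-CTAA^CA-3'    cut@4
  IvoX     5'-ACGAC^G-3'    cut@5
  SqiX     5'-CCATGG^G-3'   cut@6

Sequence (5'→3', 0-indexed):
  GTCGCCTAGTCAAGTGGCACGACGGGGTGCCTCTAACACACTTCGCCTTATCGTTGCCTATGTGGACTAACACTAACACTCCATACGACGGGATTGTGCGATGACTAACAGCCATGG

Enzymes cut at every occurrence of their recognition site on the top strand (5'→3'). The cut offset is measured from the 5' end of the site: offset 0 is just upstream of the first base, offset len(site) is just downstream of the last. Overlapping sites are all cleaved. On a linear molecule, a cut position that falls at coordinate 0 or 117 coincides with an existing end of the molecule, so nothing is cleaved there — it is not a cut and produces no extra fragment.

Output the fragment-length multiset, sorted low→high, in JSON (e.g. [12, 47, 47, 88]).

Scan for sites:
  CdoVI GCCT/0: at [3, 28, 44, 55] ⇒ [3, 28, 44, 55]
  FykIX CTAACA/4: at [32, 66, 72, 104] ⇒ [36, 70, 76, 108]
  IvoX ACGACG/5: at [18, 84] ⇒ [23, 89]
  SqiX (CCATGGG, off=6): no sites

Pooled cuts: [3, 23, 28, 36, 44, 55, 70, 76, 89, 108]

Fragment lengths:
  [0,3): 3 bp
  [3,23): 20 bp
  [23,28): 5 bp
  [28,36): 8 bp
  [36,44): 8 bp
  [44,55): 11 bp
  [55,70): 15 bp
  [70,76): 6 bp
  [76,89): 13 bp
  [89,108): 19 bp
  [108,117): 9 bp

[3,5,6,8,8,9,11,13,15,19,20]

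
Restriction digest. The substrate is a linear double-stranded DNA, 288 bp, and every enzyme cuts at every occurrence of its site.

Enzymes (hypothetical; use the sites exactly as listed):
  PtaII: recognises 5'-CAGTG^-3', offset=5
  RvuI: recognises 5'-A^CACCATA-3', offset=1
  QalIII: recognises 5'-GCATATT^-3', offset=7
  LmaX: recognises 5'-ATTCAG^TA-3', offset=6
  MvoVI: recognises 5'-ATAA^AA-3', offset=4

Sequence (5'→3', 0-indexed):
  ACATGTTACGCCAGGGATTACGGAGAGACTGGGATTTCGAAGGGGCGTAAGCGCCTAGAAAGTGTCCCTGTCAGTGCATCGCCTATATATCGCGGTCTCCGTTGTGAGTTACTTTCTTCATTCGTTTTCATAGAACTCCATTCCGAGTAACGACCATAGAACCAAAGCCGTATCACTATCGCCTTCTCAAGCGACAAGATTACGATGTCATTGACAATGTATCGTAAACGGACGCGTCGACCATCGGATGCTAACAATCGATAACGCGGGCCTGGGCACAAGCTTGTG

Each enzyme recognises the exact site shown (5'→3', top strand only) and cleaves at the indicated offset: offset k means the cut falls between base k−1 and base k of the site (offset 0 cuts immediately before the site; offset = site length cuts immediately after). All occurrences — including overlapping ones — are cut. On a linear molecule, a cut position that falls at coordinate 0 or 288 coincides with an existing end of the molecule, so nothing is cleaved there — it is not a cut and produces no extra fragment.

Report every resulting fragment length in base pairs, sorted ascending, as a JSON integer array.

[76,212]

Per-enzyme occurrences:
  PtaII CAGTG/5: at [71] ⇒ [76]
  RvuI (ACACCATA, off=1): no sites
  QalIII (GCATATT, off=7): no sites
  LmaX (ATTCAGTA, off=6): no sites
  MvoVI (ATAAAA, off=4): no sites

Pooled cuts: [76]

Fragment lengths:
  [0,76): 76 bp
  [76,288): 212 bp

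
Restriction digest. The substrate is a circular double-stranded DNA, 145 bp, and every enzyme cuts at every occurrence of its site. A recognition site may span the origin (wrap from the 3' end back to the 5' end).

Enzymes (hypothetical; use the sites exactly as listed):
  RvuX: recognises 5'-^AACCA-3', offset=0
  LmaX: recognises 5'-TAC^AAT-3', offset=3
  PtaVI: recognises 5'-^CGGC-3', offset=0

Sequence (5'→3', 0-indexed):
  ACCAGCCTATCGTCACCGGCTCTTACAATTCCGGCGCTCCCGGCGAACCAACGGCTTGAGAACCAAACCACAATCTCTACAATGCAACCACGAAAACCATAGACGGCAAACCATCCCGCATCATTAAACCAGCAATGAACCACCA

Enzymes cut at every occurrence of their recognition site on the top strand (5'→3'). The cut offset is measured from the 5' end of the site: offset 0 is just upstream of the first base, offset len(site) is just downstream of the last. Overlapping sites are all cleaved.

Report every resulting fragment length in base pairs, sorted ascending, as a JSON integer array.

Site scan:
  RvuX AACCA/0: at [45, 60, 65, 85, 94, 108, 126, 137, 144] ⇒ [45, 60, 65, 85, 94, 108, 126, 137, 144]
  LmaX TACAAT/3: at [23, 77] ⇒ [26, 80]
  PtaVI CGGC/0: at [16, 31, 40, 51, 103] ⇒ [16, 31, 40, 51, 103]

Pooled cuts: [16, 26, 31, 40, 45, 51, 60, 65, 80, 85, 94, 103, 108, 126, 137, 144]

Fragments:
  16→26: 10 bp
  26→31: 5 bp
  31→40: 9 bp
  40→45: 5 bp
  45→51: 6 bp
  51→60: 9 bp
  60→65: 5 bp
  65→80: 15 bp
  80→85: 5 bp
  85→94: 9 bp
  94→103: 9 bp
  103→108: 5 bp
  108→126: 18 bp
  126→137: 11 bp
  137→144: 7 bp
  144→16 (wrap): 145-144+16 = 17 bp

[5,5,5,5,5,6,7,9,9,9,9,10,11,15,17,18]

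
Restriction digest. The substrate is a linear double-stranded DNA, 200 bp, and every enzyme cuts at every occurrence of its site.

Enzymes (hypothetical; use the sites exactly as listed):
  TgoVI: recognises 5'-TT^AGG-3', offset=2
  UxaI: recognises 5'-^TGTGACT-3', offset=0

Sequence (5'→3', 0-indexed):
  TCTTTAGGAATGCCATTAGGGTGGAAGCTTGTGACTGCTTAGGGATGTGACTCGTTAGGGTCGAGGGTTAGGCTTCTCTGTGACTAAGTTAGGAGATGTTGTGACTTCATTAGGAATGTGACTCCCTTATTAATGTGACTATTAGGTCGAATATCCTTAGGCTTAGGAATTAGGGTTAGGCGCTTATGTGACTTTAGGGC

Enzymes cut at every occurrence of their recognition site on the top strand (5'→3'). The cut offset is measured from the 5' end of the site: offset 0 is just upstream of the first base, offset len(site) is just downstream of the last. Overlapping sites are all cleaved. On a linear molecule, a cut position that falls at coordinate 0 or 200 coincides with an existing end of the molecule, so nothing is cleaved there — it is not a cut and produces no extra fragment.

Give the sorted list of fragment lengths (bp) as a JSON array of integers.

[5,5,5,5,6,6,7,9,9,9,9,10,11,11,12,12,12,12,13,15,17]

Per-enzyme occurrences:
  TgoVI TTAGG/2: at [3, 15, 38, 54, 67, 88, 109, 141, 156, 162, 169, 175, 193] ⇒ [5, 17, 40, 56, 69, 90, 111, 143, 158, 164, 171, 177, 195]
  UxaI TGTGACT/0: at [29, 45, 78, 99, 116, 133, 186] ⇒ [29, 45, 78, 99, 116, 133, 186]

Pooled cuts: [5, 17, 29, 40, 45, 56, 69, 78, 90, 99, 111, 116, 133, 143, 158, 164, 171, 177, 186, 195]

Fragments:
  [0,5): 5 bp
  [5,17): 12 bp
  [17,29): 12 bp
  [29,40): 11 bp
  [40,45): 5 bp
  [45,56): 11 bp
  [56,69): 13 bp
  [69,78): 9 bp
  [78,90): 12 bp
  [90,99): 9 bp
  [99,111): 12 bp
  [111,116): 5 bp
  [116,133): 17 bp
  [133,143): 10 bp
  [143,158): 15 bp
  [158,164): 6 bp
  [164,171): 7 bp
  [171,177): 6 bp
  [177,186): 9 bp
  [186,195): 9 bp
  [195,200): 5 bp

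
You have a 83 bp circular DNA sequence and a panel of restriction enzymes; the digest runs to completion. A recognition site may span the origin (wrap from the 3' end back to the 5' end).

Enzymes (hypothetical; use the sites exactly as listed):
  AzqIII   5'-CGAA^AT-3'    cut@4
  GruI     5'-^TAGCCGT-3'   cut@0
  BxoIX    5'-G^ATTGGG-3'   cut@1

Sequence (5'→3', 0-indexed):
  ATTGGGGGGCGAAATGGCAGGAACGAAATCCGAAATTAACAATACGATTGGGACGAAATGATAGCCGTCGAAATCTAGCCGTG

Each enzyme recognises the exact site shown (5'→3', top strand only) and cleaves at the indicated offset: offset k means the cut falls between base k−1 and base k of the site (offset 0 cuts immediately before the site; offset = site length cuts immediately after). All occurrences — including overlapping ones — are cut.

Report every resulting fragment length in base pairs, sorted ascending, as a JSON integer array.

Per-enzyme occurrences:
  AzqIII CGAAAT/4: at [9, 23, 30, 53, 68] ⇒ [13, 27, 34, 57, 72]
  GruI TAGCCGT/0: at [61, 75] ⇒ [61, 75]
  BxoIX GATTGGG/1: at [45, 82] ⇒ [0, 46]

All cut coordinates (distinct, sorted): [0, 13, 27, 34, 46, 57, 61, 72, 75]

Fragments:
  0→13: 13 bp
  13→27: 14 bp
  27→34: 7 bp
  34→46: 12 bp
  46→57: 11 bp
  57→61: 4 bp
  61→72: 11 bp
  72→75: 3 bp
  75→0 (wrap): 83-75+0 = 8 bp

[3,4,7,8,11,11,12,13,14]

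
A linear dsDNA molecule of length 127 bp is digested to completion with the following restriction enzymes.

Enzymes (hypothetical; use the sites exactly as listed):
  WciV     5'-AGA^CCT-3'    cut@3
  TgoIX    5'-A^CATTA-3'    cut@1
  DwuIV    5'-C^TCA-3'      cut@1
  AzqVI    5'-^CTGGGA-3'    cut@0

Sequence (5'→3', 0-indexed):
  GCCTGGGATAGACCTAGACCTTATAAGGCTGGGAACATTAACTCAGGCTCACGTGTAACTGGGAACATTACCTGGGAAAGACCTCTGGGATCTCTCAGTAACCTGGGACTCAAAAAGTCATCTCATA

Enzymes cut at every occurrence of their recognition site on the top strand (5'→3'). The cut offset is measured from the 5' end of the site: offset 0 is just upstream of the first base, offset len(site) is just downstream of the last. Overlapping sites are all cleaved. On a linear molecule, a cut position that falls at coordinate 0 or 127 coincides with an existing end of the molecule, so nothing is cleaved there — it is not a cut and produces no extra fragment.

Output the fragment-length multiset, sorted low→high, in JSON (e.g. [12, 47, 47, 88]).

Scan for sites:
  WciV (AGACCT, off=3): starts [9, 15, 78] → cuts [12, 18, 81]
  TgoIX (ACATTA, off=1): starts [34, 64] → cuts [35, 65]
  DwuIV (CTCA, off=1): starts [41, 47, 93, 108, 121] → cuts [42, 48, 94, 109, 122]
  AzqVI (CTGGGA, off=0): starts [2, 28, 58, 71, 84, 102] → cuts [2, 28, 58, 71, 84, 102]

Pooled cuts: [2, 12, 18, 28, 35, 42, 48, 58, 65, 71, 81, 84, 94, 102, 109, 122]

Fragments:
  [0,2): 2 bp
  [2,12): 10 bp
  [12,18): 6 bp
  [18,28): 10 bp
  [28,35): 7 bp
  [35,42): 7 bp
  [42,48): 6 bp
  [48,58): 10 bp
  [58,65): 7 bp
  [65,71): 6 bp
  [71,81): 10 bp
  [81,84): 3 bp
  [84,94): 10 bp
  [94,102): 8 bp
  [102,109): 7 bp
  [109,122): 13 bp
  [122,127): 5 bp

[2,3,5,6,6,6,7,7,7,7,8,10,10,10,10,10,13]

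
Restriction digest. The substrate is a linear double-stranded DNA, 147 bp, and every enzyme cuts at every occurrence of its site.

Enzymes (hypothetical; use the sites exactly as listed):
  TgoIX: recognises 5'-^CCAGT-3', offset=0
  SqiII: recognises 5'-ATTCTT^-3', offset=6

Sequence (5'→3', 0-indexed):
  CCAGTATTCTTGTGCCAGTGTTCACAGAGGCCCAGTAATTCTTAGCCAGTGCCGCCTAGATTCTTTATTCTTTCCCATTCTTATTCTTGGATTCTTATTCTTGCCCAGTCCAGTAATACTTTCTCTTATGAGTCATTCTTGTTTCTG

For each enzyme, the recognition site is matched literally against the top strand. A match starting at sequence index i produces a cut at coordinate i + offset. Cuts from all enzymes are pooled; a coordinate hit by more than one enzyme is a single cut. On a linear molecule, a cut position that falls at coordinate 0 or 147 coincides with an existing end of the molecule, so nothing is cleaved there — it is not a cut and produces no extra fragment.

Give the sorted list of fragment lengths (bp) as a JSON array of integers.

[2,2,3,5,6,6,7,7,8,10,11,12,17,20,31]

Scan for sites:
  TgoIX CCAGT/0: at [0, 14, 31, 45, 104, 109] ⇒ [14, 31, 45, 104, 109] (position 0 is a terminus of the linear molecule — no cut)
  SqiII ATTCTT/6: at [5, 37, 59, 66, 76, 82, 90, 96, 134] ⇒ [11, 43, 65, 72, 82, 88, 96, 102, 140]

All cut coordinates (distinct, sorted): [11, 14, 31, 43, 45, 65, 72, 82, 88, 96, 102, 104, 109, 140]

Fragment lengths:
  [0,11): 11 bp
  [11,14): 3 bp
  [14,31): 17 bp
  [31,43): 12 bp
  [43,45): 2 bp
  [45,65): 20 bp
  [65,72): 7 bp
  [72,82): 10 bp
  [82,88): 6 bp
  [88,96): 8 bp
  [96,102): 6 bp
  [102,104): 2 bp
  [104,109): 5 bp
  [109,140): 31 bp
  [140,147): 7 bp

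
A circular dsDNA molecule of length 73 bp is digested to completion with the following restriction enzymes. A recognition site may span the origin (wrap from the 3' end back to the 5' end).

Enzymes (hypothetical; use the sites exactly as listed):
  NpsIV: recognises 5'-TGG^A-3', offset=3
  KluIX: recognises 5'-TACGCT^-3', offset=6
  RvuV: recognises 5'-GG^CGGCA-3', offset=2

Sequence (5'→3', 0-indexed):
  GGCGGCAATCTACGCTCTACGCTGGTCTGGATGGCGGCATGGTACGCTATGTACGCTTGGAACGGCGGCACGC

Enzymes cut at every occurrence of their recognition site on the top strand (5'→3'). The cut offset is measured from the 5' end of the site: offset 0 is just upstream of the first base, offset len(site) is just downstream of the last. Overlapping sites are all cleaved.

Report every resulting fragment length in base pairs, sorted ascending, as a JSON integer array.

[3,4,5,7,7,9,10,14,14]

Scan for sites:
  NpsIV TGGA/3: at [27, 57] ⇒ [30, 60]
  KluIX TACGCT/6: at [10, 17, 42, 51] ⇒ [16, 23, 48, 57]
  RvuV GGCGGCA/2: at [0, 32, 63] ⇒ [2, 34, 65]

Pooled cuts: [2, 16, 23, 30, 34, 48, 57, 60, 65]

Fragments:
  2→16: 14 bp
  16→23: 7 bp
  23→30: 7 bp
  30→34: 4 bp
  34→48: 14 bp
  48→57: 9 bp
  57→60: 3 bp
  60→65: 5 bp
  65→2 (wrap): 73-65+2 = 10 bp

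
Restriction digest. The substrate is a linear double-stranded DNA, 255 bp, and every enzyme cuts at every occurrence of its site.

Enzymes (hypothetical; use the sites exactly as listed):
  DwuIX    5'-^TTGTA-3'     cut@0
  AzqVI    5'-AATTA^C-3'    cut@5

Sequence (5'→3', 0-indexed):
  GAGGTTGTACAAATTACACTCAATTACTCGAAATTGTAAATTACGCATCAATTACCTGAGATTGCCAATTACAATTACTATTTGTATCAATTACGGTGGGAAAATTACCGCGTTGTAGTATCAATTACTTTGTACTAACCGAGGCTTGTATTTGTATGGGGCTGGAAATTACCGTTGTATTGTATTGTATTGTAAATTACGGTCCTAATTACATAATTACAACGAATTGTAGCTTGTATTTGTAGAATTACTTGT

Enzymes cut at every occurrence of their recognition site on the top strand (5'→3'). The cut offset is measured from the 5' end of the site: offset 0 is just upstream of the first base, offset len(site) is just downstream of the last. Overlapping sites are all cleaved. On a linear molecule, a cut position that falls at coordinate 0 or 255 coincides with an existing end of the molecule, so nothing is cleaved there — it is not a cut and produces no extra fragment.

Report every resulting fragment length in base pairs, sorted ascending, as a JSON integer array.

[2,3,4,4,5,5,5,5,5,6,6,6,7,7,7,8,10,10,10,11,11,12,12,12,14,15,16,17,20]

Site scan:
  DwuIX TTGTA/0: at [4, 33, 81, 112, 129, 145, 151, 174, 179, 184, 189, 226, 233, 239] ⇒ [4, 33, 81, 112, 129, 145, 151, 174, 179, 184, 189, 226, 233, 239]
  AzqVI AATTAC/5: at [11, 21, 38, 49, 66, 72, 88, 102, 122, 166, 194, 206, 214, 245] ⇒ [16, 26, 43, 54, 71, 77, 93, 107, 127, 171, 199, 211, 219, 250]

Pooled cuts: [4, 16, 26, 33, 43, 54, 71, 77, 81, 93, 107, 112, 127, 129, 145, 151, 171, 174, 179, 184, 189, 199, 211, 219, 226, 233, 239, 250]

Fragment lengths:
  [0,4): 4 bp
  [4,16): 12 bp
  [16,26): 10 bp
  [26,33): 7 bp
  [33,43): 10 bp
  [43,54): 11 bp
  [54,71): 17 bp
  [71,77): 6 bp
  [77,81): 4 bp
  [81,93): 12 bp
  [93,107): 14 bp
  [107,112): 5 bp
  [112,127): 15 bp
  [127,129): 2 bp
  [129,145): 16 bp
  [145,151): 6 bp
  [151,171): 20 bp
  [171,174): 3 bp
  [174,179): 5 bp
  [179,184): 5 bp
  [184,189): 5 bp
  [189,199): 10 bp
  [199,211): 12 bp
  [211,219): 8 bp
  [219,226): 7 bp
  [226,233): 7 bp
  [233,239): 6 bp
  [239,250): 11 bp
  [250,255): 5 bp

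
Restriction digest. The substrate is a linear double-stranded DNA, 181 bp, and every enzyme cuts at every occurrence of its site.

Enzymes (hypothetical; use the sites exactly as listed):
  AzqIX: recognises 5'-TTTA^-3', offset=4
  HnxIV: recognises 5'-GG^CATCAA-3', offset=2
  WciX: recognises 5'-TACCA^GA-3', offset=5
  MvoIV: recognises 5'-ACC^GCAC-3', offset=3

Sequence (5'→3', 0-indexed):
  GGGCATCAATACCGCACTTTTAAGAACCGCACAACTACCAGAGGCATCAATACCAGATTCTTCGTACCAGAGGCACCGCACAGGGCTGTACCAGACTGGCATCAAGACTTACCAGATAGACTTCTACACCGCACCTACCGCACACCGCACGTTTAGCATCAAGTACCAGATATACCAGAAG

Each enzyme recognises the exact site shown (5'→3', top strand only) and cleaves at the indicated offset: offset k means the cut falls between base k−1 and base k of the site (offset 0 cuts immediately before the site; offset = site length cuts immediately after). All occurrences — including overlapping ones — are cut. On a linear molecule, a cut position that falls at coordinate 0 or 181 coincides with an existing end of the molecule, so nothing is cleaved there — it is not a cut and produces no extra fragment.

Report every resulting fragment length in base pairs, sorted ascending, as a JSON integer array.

Site scan:
  AzqIX (TTTA, off=4): starts [18, 151] → cuts [22, 155]
  HnxIV (GGCATCAA, off=2): starts [1, 42, 97] → cuts [3, 44, 99]
  WciX (TACCAGA, off=5): starts [35, 50, 64, 88, 109, 163, 172] → cuts [40, 55, 69, 93, 114, 168, 177]
  MvoIV (ACCGCAC, off=3): starts [10, 25, 74, 127, 136, 143] → cuts [13, 28, 77, 130, 139, 146]

All cut coordinates (distinct, sorted): [3, 13, 22, 28, 40, 44, 55, 69, 77, 93, 99, 114, 130, 139, 146, 155, 168, 177]

Fragment lengths:
  [0,3): 3 bp
  [3,13): 10 bp
  [13,22): 9 bp
  [22,28): 6 bp
  [28,40): 12 bp
  [40,44): 4 bp
  [44,55): 11 bp
  [55,69): 14 bp
  [69,77): 8 bp
  [77,93): 16 bp
  [93,99): 6 bp
  [99,114): 15 bp
  [114,130): 16 bp
  [130,139): 9 bp
  [139,146): 7 bp
  [146,155): 9 bp
  [155,168): 13 bp
  [168,177): 9 bp
  [177,181): 4 bp

[3,4,4,6,6,7,8,9,9,9,9,10,11,12,13,14,15,16,16]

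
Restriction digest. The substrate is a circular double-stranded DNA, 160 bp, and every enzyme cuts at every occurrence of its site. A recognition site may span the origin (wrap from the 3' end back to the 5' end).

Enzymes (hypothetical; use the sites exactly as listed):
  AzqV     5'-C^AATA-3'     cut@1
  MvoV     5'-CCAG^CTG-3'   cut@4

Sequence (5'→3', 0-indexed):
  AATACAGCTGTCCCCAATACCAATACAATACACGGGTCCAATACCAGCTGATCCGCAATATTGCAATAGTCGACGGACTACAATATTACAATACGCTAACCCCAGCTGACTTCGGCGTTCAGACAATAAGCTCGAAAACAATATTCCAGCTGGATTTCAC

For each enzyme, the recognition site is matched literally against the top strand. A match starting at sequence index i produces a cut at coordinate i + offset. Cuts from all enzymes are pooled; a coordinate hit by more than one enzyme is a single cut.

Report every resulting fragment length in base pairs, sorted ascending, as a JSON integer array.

[5,6,8,8,8,9,10,11,13,15,15,16,17,19]

Per-enzyme occurrences:
  AzqV CAATA/1: at [14, 20, 25, 38, 55, 63, 80, 88, 123, 138, 159] ⇒ [0, 15, 21, 26, 39, 56, 64, 81, 89, 124, 139]
  MvoV CCAGCTG/4: at [43, 101, 145] ⇒ [47, 105, 149]

All cut coordinates (distinct, sorted): [0, 15, 21, 26, 39, 47, 56, 64, 81, 89, 105, 124, 139, 149]

Fragment lengths:
  0→15: 15 bp
  15→21: 6 bp
  21→26: 5 bp
  26→39: 13 bp
  39→47: 8 bp
  47→56: 9 bp
  56→64: 8 bp
  64→81: 17 bp
  81→89: 8 bp
  89→105: 16 bp
  105→124: 19 bp
  124→139: 15 bp
  139→149: 10 bp
  149→0 (wrap): 160-149+0 = 11 bp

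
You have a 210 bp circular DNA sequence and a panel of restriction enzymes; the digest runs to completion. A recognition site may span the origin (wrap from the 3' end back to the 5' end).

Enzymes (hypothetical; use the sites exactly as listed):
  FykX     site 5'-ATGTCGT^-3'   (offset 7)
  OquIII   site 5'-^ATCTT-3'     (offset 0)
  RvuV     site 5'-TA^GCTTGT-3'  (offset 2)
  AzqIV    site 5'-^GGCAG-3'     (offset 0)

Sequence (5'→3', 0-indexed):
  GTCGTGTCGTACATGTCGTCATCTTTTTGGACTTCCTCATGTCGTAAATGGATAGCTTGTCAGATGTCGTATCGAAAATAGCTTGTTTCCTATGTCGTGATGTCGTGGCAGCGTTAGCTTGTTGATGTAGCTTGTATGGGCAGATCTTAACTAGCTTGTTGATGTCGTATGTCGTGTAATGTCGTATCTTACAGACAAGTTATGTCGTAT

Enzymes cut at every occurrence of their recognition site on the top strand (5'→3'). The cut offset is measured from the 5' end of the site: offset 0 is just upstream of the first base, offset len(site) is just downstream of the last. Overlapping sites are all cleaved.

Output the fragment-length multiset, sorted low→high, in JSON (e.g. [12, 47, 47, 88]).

Per-enzyme occurrences:
  FykX ATGTCGT/7: at [12, 38, 63, 91, 99, 161, 168, 178, 201, 208] ⇒ [5, 19, 45, 70, 98, 106, 168, 175, 185, 208]
  OquIII ATCTT/0: at [20, 143, 185] ⇒ [20, 143, 185]
  RvuV TAGCTTGT/2: at [52, 78, 114, 127, 151] ⇒ [54, 80, 116, 129, 153]
  AzqIV GGCAG/0: at [106, 138] ⇒ [106, 138]

All cut coordinates (distinct, sorted): [5, 19, 20, 45, 54, 70, 80, 98, 106, 116, 129, 138, 143, 153, 168, 175, 185, 208]

Fragments:
  5→19: 14 bp
  19→20: 1 bp
  20→45: 25 bp
  45→54: 9 bp
  54→70: 16 bp
  70→80: 10 bp
  80→98: 18 bp
  98→106: 8 bp
  106→116: 10 bp
  116→129: 13 bp
  129→138: 9 bp
  138→143: 5 bp
  143→153: 10 bp
  153→168: 15 bp
  168→175: 7 bp
  175→185: 10 bp
  185→208: 23 bp
  208→5 (wrap): 210-208+5 = 7 bp

[1,5,7,7,8,9,9,10,10,10,10,13,14,15,16,18,23,25]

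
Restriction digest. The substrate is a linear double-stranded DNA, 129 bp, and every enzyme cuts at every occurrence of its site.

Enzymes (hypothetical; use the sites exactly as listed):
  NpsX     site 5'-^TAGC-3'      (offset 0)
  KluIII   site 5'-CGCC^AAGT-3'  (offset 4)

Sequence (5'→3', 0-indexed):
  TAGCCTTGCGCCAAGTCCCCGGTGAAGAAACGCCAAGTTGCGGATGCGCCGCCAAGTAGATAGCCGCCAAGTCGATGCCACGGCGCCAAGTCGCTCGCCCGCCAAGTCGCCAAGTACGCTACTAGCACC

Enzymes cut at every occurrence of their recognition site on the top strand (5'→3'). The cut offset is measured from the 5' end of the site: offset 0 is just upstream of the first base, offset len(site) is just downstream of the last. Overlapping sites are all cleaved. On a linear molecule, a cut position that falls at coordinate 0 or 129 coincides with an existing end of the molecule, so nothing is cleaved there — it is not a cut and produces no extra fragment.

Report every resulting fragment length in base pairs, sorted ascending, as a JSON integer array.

[7,7,8,8,11,12,16,19,19,22]

Per-enzyme occurrences:
  NpsX (TAGC, off=0): starts [0, 60, 122] → cuts [60, 122] (position 0 is a terminus of the linear molecule — no cut)
  KluIII (CGCCAAGT, off=4): starts [8, 30, 49, 64, 83, 99, 107] → cuts [12, 34, 53, 68, 87, 103, 111]

Pooled cuts: [12, 34, 53, 60, 68, 87, 103, 111, 122]

Fragment lengths:
  [0,12): 12 bp
  [12,34): 22 bp
  [34,53): 19 bp
  [53,60): 7 bp
  [60,68): 8 bp
  [68,87): 19 bp
  [87,103): 16 bp
  [103,111): 8 bp
  [111,122): 11 bp
  [122,129): 7 bp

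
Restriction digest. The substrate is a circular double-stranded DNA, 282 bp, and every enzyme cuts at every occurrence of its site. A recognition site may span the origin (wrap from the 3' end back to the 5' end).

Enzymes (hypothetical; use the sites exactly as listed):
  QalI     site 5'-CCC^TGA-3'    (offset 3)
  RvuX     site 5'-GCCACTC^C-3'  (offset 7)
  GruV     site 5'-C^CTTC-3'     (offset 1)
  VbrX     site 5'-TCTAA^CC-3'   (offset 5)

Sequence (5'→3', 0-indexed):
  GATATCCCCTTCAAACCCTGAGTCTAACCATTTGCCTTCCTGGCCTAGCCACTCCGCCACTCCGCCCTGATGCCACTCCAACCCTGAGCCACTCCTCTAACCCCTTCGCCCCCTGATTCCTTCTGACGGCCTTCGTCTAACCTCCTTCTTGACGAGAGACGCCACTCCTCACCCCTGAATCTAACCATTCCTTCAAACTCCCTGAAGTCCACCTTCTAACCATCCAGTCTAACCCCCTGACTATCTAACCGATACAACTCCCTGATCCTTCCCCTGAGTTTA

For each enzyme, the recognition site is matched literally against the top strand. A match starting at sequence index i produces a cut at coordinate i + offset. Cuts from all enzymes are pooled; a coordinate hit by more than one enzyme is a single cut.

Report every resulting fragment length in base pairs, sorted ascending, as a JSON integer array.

[3,4,5,5,5,6,6,6,6,7,7,8,8,8,9,9,10,10,10,10,10,11,11,11,12,13,14,16,19,23]

Scan for sites:
  QalI CCCTGA/3: at [15, 64, 81, 110, 172, 199, 234, 259, 271] ⇒ [18, 67, 84, 113, 175, 202, 237, 262, 274]
  RvuX GCCACTCC/7: at [47, 55, 71, 87, 160] ⇒ [54, 62, 78, 94, 167]
  GruV CCTTC/1: at [7, 34, 102, 118, 129, 143, 189, 211, 266] ⇒ [8, 35, 103, 119, 130, 144, 190, 212, 267]
  VbrX TCTAACC/5: at [22, 95, 135, 179, 214, 227, 243] ⇒ [27, 100, 140, 184, 219, 232, 248]

All cut coordinates (distinct, sorted): [8, 18, 27, 35, 54, 62, 67, 78, 84, 94, 100, 103, 113, 119, 130, 140, 144, 167, 175, 184, 190, 202, 212, 219, 232, 237, 248, 262, 267, 274]

Fragment lengths:
  8→18: 10 bp
  18→27: 9 bp
  27→35: 8 bp
  35→54: 19 bp
  54→62: 8 bp
  62→67: 5 bp
  67→78: 11 bp
  78→84: 6 bp
  84→94: 10 bp
  94→100: 6 bp
  100→103: 3 bp
  103→113: 10 bp
  113→119: 6 bp
  119→130: 11 bp
  130→140: 10 bp
  140→144: 4 bp
  144→167: 23 bp
  167→175: 8 bp
  175→184: 9 bp
  184→190: 6 bp
  190→202: 12 bp
  202→212: 10 bp
  212→219: 7 bp
  219→232: 13 bp
  232→237: 5 bp
  237→248: 11 bp
  248→262: 14 bp
  262→267: 5 bp
  267→274: 7 bp
  274→8 (wrap): 282-274+8 = 16 bp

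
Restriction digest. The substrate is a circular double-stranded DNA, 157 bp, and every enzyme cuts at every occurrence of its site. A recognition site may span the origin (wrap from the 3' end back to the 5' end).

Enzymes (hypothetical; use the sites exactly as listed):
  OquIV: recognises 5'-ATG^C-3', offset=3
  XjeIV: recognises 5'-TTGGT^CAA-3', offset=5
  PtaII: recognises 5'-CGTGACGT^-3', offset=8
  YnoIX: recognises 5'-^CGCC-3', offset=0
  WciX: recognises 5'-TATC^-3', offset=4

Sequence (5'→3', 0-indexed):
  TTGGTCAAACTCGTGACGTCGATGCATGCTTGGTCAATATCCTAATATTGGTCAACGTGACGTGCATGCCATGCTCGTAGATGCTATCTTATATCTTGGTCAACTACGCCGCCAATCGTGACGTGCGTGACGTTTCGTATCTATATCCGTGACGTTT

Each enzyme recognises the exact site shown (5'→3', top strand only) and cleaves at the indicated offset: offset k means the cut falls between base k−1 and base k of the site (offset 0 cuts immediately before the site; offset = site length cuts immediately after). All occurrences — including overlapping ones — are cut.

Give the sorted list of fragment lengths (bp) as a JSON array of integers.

Site scan:
  OquIV (ATGC, off=3): starts [21, 25, 65, 70, 80] → cuts [24, 28, 68, 73, 83]
  XjeIV (TTGGTCAA, off=5): starts [0, 29, 47, 95] → cuts [5, 34, 52, 100]
  PtaII (CGTGACGT, off=8): starts [11, 55, 116, 125, 147] → cuts [19, 63, 124, 133, 155]
  YnoIX (CGCC, off=0): starts [106, 109] → cuts [106, 109]
  WciX (TATC, off=4): starts [37, 84, 91, 137, 143] → cuts [41, 88, 95, 141, 147]

All cut coordinates (distinct, sorted): [5, 19, 24, 28, 34, 41, 52, 63, 68, 73, 83, 88, 95, 100, 106, 109, 124, 133, 141, 147, 155]

Fragments:
  5→19: 14 bp
  19→24: 5 bp
  24→28: 4 bp
  28→34: 6 bp
  34→41: 7 bp
  41→52: 11 bp
  52→63: 11 bp
  63→68: 5 bp
  68→73: 5 bp
  73→83: 10 bp
  83→88: 5 bp
  88→95: 7 bp
  95→100: 5 bp
  100→106: 6 bp
  106→109: 3 bp
  109→124: 15 bp
  124→133: 9 bp
  133→141: 8 bp
  141→147: 6 bp
  147→155: 8 bp
  155→5 (wrap): 157-155+5 = 7 bp

[3,4,5,5,5,5,5,6,6,6,7,7,7,8,8,9,10,11,11,14,15]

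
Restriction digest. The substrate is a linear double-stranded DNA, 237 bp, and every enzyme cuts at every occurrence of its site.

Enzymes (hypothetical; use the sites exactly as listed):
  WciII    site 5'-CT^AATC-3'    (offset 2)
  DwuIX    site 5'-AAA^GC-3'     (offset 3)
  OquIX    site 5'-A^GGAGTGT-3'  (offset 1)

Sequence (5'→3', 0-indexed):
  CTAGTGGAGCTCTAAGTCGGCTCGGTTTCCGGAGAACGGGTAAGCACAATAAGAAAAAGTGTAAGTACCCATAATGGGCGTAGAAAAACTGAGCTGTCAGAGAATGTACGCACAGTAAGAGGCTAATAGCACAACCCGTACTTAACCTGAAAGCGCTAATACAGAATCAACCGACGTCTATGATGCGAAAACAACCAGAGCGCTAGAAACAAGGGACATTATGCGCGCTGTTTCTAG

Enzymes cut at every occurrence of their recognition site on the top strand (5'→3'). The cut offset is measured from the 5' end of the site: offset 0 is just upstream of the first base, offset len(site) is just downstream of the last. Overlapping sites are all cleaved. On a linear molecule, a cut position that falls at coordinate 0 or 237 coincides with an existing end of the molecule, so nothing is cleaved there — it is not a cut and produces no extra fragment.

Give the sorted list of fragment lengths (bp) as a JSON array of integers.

Site scan:
  WciII (CTAATC, off=2): no sites
  DwuIX AAAGC/3: at [149] ⇒ [152]
  OquIX (AGGAGTGT, off=1): no sites

Pooled cuts: [152]

Fragment lengths:
  [0,152): 152 bp
  [152,237): 85 bp

[85,152]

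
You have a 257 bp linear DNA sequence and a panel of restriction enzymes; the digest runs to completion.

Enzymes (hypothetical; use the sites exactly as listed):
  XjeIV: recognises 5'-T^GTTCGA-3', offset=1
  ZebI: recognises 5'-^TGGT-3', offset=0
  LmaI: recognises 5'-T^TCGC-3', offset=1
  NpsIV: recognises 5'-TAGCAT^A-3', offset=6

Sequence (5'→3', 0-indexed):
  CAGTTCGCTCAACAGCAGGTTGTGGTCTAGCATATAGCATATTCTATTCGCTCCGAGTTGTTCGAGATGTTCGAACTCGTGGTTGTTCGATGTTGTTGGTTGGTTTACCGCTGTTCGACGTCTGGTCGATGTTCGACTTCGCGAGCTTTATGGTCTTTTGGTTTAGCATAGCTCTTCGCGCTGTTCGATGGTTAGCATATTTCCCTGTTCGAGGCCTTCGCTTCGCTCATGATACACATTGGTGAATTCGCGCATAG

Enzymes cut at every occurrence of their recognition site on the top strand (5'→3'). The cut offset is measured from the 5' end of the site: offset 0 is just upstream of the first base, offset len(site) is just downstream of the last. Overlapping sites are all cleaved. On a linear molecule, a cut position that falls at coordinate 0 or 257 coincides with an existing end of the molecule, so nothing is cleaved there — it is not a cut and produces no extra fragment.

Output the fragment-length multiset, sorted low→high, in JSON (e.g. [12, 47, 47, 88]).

Site scan:
  XjeIV (TGTTCGA, off=1): starts [58, 67, 83, 111, 129, 181, 205] → cuts [59, 68, 84, 112, 130, 182, 206]
  ZebI (TGGT, off=0): starts [22, 79, 96, 100, 122, 150, 158, 188, 239] → cuts [22, 79, 96, 100, 122, 150, 158, 188, 239]
  LmaI (TTCGC, off=1): starts [3, 46, 137, 174, 216, 221, 246] → cuts [4, 47, 138, 175, 217, 222, 247]
  NpsIV (TAGCATA, off=6): starts [27, 34, 163, 192] → cuts [33, 40, 169, 198]

All cut coordinates (distinct, sorted): [4, 22, 33, 40, 47, 59, 68, 79, 84, 96, 100, 112, 122, 130, 138, 150, 158, 169, 175, 182, 188, 198, 206, 217, 222, 239, 247]

Fragments:
  [0,4): 4 bp
  [4,22): 18 bp
  [22,33): 11 bp
  [33,40): 7 bp
  [40,47): 7 bp
  [47,59): 12 bp
  [59,68): 9 bp
  [68,79): 11 bp
  [79,84): 5 bp
  [84,96): 12 bp
  [96,100): 4 bp
  [100,112): 12 bp
  [112,122): 10 bp
  [122,130): 8 bp
  [130,138): 8 bp
  [138,150): 12 bp
  [150,158): 8 bp
  [158,169): 11 bp
  [169,175): 6 bp
  [175,182): 7 bp
  [182,188): 6 bp
  [188,198): 10 bp
  [198,206): 8 bp
  [206,217): 11 bp
  [217,222): 5 bp
  [222,239): 17 bp
  [239,247): 8 bp
  [247,257): 10 bp

[4,4,5,5,6,6,7,7,7,8,8,8,8,8,9,10,10,10,11,11,11,11,12,12,12,12,17,18]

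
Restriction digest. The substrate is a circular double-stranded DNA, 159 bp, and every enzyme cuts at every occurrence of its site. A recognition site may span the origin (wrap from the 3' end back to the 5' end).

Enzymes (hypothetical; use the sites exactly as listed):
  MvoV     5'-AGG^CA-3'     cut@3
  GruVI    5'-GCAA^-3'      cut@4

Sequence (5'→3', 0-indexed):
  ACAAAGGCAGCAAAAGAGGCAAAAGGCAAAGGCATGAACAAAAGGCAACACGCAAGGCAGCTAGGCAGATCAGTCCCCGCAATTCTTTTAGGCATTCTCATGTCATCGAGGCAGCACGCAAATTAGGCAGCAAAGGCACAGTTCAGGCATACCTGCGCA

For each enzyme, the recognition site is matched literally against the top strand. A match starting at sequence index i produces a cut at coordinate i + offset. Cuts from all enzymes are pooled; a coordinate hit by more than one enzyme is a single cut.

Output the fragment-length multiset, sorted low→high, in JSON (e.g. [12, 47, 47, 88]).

Per-enzyme occurrences:
  MvoV (AGGCA, off=3): starts [4, 16, 23, 29, 42, 54, 62, 89, 108, 124, 133, 144] → cuts [7, 19, 26, 32, 45, 57, 65, 92, 111, 127, 136, 147]
  GruVI (GCAA, off=4): starts [9, 18, 25, 44, 51, 78, 117, 129, 156] → cuts [1, 13, 22, 29, 48, 55, 82, 121, 133]

Pooled cuts: [1, 7, 13, 19, 22, 26, 29, 32, 45, 48, 55, 57, 65, 82, 92, 111, 121, 127, 133, 136, 147]

Fragments:
  1→7: 6 bp
  7→13: 6 bp
  13→19: 6 bp
  19→22: 3 bp
  22→26: 4 bp
  26→29: 3 bp
  29→32: 3 bp
  32→45: 13 bp
  45→48: 3 bp
  48→55: 7 bp
  55→57: 2 bp
  57→65: 8 bp
  65→82: 17 bp
  82→92: 10 bp
  92→111: 19 bp
  111→121: 10 bp
  121→127: 6 bp
  127→133: 6 bp
  133→136: 3 bp
  136→147: 11 bp
  147→1 (wrap): 159-147+1 = 13 bp

[2,3,3,3,3,3,4,6,6,6,6,6,7,8,10,10,11,13,13,17,19]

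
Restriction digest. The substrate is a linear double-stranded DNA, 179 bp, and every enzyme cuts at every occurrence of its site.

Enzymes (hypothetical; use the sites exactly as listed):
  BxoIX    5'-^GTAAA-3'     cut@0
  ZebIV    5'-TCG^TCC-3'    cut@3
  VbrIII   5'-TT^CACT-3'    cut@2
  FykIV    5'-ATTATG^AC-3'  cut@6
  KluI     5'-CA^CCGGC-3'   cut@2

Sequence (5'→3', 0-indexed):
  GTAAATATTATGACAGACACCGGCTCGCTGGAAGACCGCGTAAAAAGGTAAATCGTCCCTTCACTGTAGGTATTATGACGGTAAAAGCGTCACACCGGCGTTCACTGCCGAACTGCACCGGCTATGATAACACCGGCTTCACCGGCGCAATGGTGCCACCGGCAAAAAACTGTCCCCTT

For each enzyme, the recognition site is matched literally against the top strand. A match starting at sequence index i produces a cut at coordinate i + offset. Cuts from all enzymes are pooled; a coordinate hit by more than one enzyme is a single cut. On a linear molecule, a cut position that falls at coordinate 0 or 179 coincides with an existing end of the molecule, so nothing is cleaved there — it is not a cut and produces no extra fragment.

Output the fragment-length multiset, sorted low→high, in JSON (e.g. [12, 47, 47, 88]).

Per-enzyme occurrences:
  BxoIX GTAAA/0: at [0, 39, 47, 80] ⇒ [39, 47, 80] (position 0 is a terminus of the linear molecule — no cut)
  ZebIV TCGTCC/3: at [52] ⇒ [55]
  VbrIII TTCACT/2: at [59, 100] ⇒ [61, 102]
  FykIV ATTATGAC/6: at [6, 71] ⇒ [12, 77]
  KluI CACCGGC/2: at [17, 92, 115, 130, 139, 156] ⇒ [19, 94, 117, 132, 141, 158]

All cut coordinates (distinct, sorted): [12, 19, 39, 47, 55, 61, 77, 80, 94, 102, 117, 132, 141, 158]

Fragment lengths:
  [0,12): 12 bp
  [12,19): 7 bp
  [19,39): 20 bp
  [39,47): 8 bp
  [47,55): 8 bp
  [55,61): 6 bp
  [61,77): 16 bp
  [77,80): 3 bp
  [80,94): 14 bp
  [94,102): 8 bp
  [102,117): 15 bp
  [117,132): 15 bp
  [132,141): 9 bp
  [141,158): 17 bp
  [158,179): 21 bp

[3,6,7,8,8,8,9,12,14,15,15,16,17,20,21]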